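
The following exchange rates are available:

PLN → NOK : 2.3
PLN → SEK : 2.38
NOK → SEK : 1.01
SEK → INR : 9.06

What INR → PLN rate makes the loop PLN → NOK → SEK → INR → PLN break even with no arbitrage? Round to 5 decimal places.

0.04751

Known legs of the cycle: 2.3 × 1.01 × 9.06 = 21.04638
For no arbitrage the full-cycle product must be 1, so the missing rate is 1 / 21.04638 ≈ 0.0475141.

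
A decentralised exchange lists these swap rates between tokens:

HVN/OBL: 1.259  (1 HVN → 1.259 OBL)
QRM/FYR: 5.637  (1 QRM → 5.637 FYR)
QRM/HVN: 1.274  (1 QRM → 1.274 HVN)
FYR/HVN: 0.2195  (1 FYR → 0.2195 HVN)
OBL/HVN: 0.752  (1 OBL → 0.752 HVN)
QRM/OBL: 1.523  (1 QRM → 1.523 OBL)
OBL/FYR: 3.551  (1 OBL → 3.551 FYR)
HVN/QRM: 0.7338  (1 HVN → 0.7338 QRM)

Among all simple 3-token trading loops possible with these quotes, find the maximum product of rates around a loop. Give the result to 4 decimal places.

OBL→FYR→HVN→OBL: 3.551 × 0.2195 × 1.259 = 0.98132
QRM→FYR→HVN→QRM: 5.637 × 0.2195 × 0.7338 = 0.90795
QRM→OBL→HVN→QRM: 1.523 × 0.752 × 0.7338 = 0.84042
Maximum is OBL→FYR→HVN→OBL at 0.9813; no arbitrage — every cycle loses value.

0.9813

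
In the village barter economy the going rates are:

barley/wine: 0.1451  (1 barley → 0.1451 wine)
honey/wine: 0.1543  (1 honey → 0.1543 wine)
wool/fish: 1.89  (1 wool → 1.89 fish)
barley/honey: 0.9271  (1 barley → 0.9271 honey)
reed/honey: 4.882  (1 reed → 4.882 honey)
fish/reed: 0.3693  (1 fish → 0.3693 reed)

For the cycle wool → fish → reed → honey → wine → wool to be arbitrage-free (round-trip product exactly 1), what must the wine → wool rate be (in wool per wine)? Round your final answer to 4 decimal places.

1.9019

Known legs of the cycle: 1.89 × 0.3693 × 4.882 × 0.1543 = 0.5257809090702
For no arbitrage the full-cycle product must be 1, so the missing rate is 1 / 0.5257809090702 ≈ 1.901933.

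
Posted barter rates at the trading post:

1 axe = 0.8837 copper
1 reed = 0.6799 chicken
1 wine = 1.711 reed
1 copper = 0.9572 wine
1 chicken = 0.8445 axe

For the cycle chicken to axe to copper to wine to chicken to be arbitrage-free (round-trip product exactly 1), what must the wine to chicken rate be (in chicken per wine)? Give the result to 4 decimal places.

Known legs of the cycle: 0.8445 × 0.8837 × 0.9572 = 0.71434366698
For no arbitrage the full-cycle product must be 1, so the missing rate is 1 / 0.71434366698 ≈ 1.399886.

1.3999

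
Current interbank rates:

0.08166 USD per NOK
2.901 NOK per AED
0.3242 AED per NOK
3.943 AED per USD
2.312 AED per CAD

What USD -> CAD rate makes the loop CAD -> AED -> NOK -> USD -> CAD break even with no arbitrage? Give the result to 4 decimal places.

1.8258

Known legs of the cycle: 2.312 × 2.901 × 0.08166 = 0.54770276592
For no arbitrage the full-cycle product must be 1, so the missing rate is 1 / 0.54770276592 ≈ 1.825808.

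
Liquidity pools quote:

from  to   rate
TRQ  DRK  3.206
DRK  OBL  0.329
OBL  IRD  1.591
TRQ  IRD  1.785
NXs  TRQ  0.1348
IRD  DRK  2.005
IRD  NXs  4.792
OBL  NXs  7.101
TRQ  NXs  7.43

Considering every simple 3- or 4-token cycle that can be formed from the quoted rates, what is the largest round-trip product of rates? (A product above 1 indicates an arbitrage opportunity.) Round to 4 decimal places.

1.1530

TRQ→IRD→NXs→TRQ: 1.785 × 4.792 × 0.1348 = 1.15304
OBL→IRD→DRK→OBL: 1.591 × 2.005 × 0.329 = 1.04950
TRQ→DRK→OBL→NXs→TRQ: 3.206 × 0.329 × 7.101 × 0.1348 = 1.00965
Maximum is TRQ→IRD→NXs→TRQ at 1.1530; arbitrage exists.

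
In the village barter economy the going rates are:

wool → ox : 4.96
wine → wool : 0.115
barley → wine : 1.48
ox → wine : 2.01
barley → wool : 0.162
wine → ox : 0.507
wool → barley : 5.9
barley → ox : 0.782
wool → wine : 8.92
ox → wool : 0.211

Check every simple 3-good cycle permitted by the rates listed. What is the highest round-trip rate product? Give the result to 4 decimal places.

wine→wool→ox→wine: 0.115 × 4.96 × 2.01 = 1.14650
barley→wine→wool→barley: 1.48 × 0.115 × 5.9 = 1.00418
barley→ox→wool→barley: 0.782 × 0.211 × 5.9 = 0.97351
wine→ox→wool→wine: 0.507 × 0.211 × 8.92 = 0.95423
Maximum is wine→wool→ox→wine at 1.1465; arbitrage exists.

1.1465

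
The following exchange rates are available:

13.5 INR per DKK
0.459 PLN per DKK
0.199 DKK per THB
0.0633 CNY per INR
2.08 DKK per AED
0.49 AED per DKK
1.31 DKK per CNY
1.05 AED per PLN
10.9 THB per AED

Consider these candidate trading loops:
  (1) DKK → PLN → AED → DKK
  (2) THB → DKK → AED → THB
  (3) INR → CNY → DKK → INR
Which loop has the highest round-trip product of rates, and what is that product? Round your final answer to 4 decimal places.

1.1195

(1) 0.459 × 1.05 × 2.08 = 1.00246
(2) 0.199 × 0.49 × 10.9 = 1.06286
(3) 0.0633 × 1.31 × 13.5 = 1.11946
Highest is cycle (3) at 1.1195 (>1, arbitrage).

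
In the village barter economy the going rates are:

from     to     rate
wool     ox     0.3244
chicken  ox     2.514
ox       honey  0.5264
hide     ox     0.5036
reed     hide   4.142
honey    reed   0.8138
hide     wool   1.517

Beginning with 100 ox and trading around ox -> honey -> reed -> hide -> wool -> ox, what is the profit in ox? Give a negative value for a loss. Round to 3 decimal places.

-12.681

100 ox × 0.5264 = 52.64 honey
52.64 honey × 0.8138 = 42.838432 reed
42.838432 reed × 4.142 = 177.436785344 hide
177.436785344 hide × 1.517 = 269.171603366848 wool
269.171603366848 wool × 0.3244 = 87.3192681322054912 ox
Net change: 87.3192681322054912 − 100 = -12.6807318677945088 ox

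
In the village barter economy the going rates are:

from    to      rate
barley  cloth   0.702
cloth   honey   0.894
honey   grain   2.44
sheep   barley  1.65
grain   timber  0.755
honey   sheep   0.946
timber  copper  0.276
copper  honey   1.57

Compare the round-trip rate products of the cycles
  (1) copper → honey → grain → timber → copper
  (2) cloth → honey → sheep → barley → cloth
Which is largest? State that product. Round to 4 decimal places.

0.9796

(1) 1.57 × 2.44 × 0.755 × 0.276 = 0.79826
(2) 0.894 × 0.946 × 1.65 × 0.702 = 0.97960
Highest is cycle (2) at 0.9796 (≤1, no arbitrage).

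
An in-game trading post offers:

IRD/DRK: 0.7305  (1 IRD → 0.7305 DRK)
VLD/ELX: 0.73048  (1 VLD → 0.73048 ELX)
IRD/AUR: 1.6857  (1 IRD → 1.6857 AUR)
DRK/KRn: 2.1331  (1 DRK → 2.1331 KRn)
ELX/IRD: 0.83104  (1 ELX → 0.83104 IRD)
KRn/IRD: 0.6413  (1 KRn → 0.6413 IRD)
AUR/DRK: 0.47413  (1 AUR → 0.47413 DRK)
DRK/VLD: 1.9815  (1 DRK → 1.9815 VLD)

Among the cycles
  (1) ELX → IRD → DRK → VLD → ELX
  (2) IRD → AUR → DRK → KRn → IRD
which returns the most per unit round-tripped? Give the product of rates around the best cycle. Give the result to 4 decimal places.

1.0933

(1) 0.83104 × 0.7305 × 1.9815 × 0.73048 = 0.87871
(2) 1.6857 × 0.47413 × 2.1331 × 0.6413 = 1.09333
Highest is cycle (2) at 1.0933 (>1, arbitrage).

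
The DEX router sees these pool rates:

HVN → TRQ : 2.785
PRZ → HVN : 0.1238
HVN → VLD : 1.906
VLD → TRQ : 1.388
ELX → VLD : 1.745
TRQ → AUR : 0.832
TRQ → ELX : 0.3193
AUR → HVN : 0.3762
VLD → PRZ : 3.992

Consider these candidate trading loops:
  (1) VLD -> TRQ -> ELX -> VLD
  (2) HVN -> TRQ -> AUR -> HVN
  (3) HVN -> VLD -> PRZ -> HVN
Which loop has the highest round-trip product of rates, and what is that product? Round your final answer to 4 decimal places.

(1) 1.388 × 0.3193 × 1.745 = 0.77336
(2) 2.785 × 0.832 × 0.3762 = 0.87170
(3) 1.906 × 3.992 × 0.1238 = 0.94196
Highest is cycle (3) at 0.9420 (≤1, no arbitrage).

0.9420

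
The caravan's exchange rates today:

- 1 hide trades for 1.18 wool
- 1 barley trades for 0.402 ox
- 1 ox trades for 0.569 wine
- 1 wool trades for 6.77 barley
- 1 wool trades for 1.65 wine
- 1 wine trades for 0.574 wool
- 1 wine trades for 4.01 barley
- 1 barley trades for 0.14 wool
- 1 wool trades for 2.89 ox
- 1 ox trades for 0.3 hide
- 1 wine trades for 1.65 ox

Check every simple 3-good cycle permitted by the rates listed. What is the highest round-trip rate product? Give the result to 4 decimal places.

1.0231

ox→hide→wool→ox: 0.3 × 1.18 × 2.89 = 1.02306
ox→wine→wool→ox: 0.569 × 0.574 × 2.89 = 0.94389
barley→wool→wine→barley: 0.14 × 1.65 × 4.01 = 0.92631
barley→ox→wine→barley: 0.402 × 0.569 × 4.01 = 0.91724
Maximum is ox→hide→wool→ox at 1.0231; arbitrage exists.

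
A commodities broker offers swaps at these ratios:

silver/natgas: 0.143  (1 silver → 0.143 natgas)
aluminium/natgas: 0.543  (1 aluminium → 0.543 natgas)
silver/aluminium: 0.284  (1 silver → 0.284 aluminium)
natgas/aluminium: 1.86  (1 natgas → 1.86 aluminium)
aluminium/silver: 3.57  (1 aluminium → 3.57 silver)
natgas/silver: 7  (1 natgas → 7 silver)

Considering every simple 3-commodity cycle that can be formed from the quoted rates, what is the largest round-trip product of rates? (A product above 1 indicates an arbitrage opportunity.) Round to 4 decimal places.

1.0795

natgas→silver→aluminium→natgas: 7 × 0.284 × 0.543 = 1.07948
natgas→aluminium→silver→natgas: 1.86 × 3.57 × 0.143 = 0.94955
Maximum is natgas→silver→aluminium→natgas at 1.0795; arbitrage exists.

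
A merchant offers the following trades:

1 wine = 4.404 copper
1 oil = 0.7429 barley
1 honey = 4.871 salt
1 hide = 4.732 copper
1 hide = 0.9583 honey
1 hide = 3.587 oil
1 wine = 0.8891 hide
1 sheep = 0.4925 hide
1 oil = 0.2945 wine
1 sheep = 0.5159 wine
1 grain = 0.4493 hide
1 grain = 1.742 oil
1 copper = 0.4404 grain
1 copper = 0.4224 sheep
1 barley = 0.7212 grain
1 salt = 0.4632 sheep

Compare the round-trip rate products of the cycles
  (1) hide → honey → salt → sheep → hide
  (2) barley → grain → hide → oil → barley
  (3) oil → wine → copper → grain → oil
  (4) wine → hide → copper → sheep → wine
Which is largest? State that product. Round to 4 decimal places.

(1) 0.9583 × 4.871 × 0.4632 × 0.4925 = 1.06486
(2) 0.7212 × 0.4493 × 3.587 × 0.7429 = 0.86348
(3) 0.2945 × 4.404 × 0.4404 × 1.742 = 0.99501
(4) 0.8891 × 4.732 × 0.4224 × 0.5159 = 0.91682
Highest is cycle (1) at 1.0649 (>1, arbitrage).

1.0649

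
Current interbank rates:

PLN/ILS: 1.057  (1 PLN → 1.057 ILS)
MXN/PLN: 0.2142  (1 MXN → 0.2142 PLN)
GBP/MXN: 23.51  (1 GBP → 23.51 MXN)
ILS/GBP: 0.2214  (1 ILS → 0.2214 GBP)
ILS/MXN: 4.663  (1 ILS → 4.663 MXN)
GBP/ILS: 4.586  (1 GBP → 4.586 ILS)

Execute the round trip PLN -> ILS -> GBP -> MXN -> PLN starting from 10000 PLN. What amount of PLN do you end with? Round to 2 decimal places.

11784.87

10000 PLN × 1.057 = 10570 ILS
10570 ILS × 0.2214 = 2340.198 GBP
2340.198 GBP × 23.51 = 55018.05498 MXN
55018.05498 MXN × 0.2142 = 11784.867376716 PLN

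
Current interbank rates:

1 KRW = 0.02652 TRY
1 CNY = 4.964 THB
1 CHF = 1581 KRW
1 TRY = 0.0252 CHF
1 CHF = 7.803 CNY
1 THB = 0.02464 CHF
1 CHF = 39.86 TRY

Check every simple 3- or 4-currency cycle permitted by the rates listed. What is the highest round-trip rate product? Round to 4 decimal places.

1.0566

KRW→TRY→CHF→KRW: 0.02652 × 0.0252 × 1581 = 1.05659
THB→CHF→CNY→THB: 0.02464 × 7.803 × 4.964 = 0.95441
Maximum is KRW→TRY→CHF→KRW at 1.0566; arbitrage exists.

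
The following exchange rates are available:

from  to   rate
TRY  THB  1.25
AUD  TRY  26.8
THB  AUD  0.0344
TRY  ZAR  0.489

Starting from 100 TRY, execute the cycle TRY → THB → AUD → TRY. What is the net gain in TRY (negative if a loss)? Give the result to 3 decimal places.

100 TRY × 1.25 = 125 THB
125 THB × 0.0344 = 4.3 AUD
4.3 AUD × 26.8 = 115.24 TRY
Net change: 115.24 − 100 = 15.24 TRY

15.240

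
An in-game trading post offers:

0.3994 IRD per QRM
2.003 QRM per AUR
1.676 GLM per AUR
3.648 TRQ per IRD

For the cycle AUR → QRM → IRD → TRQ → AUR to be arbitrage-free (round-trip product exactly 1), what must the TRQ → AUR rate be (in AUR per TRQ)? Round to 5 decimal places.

Known legs of the cycle: 2.003 × 0.3994 × 3.648 = 2.9183934336
For no arbitrage the full-cycle product must be 1, so the missing rate is 1 / 2.9183934336 ≈ 0.3426543.

0.34265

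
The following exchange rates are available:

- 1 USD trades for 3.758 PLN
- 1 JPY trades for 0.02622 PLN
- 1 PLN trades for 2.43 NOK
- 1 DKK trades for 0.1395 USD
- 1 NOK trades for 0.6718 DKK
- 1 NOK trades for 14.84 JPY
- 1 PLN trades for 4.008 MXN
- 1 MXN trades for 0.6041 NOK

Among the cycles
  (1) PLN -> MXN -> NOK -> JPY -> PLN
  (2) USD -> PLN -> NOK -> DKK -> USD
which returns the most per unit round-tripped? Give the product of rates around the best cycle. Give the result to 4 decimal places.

(1) 4.008 × 0.6041 × 14.84 × 0.02622 = 0.94211
(2) 3.758 × 2.43 × 0.6718 × 0.1395 = 0.85581
Highest is cycle (1) at 0.9421 (≤1, no arbitrage).

0.9421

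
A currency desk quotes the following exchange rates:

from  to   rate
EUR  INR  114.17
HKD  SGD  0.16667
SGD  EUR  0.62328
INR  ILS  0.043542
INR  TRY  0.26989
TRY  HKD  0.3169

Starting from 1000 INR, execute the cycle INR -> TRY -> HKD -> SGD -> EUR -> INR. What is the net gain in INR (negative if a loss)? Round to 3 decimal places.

1000 INR × 0.26989 = 269.89 TRY
269.89 TRY × 0.3169 = 85.528141 HKD
85.528141 HKD × 0.16667 = 14.25497526047 SGD
14.25497526047 SGD × 0.62328 = 8.8848409803457416 EUR
8.8848409803457416 EUR × 114.17 = 1014.382294726073318472 INR
Net change: 1014.382294726073318472 − 1000 = 14.382294726073318472 INR

14.382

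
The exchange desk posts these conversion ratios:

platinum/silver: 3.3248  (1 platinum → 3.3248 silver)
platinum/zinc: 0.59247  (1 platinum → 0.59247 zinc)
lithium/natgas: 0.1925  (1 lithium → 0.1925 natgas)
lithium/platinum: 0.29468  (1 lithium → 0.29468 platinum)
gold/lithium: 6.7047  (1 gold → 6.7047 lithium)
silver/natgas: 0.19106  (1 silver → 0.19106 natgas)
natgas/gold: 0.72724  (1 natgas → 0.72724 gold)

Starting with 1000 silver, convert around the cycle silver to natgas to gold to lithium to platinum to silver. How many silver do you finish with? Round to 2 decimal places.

1000 silver × 0.19106 = 191.06 natgas
191.06 natgas × 0.72724 = 138.9464744 gold
138.9464744 gold × 6.7047 = 931.59442690968 lithium
931.59442690968 lithium × 0.29468 = 274.5222457217445024 platinum
274.5222457217445024 platinum × 3.3248 = 912.73156257565612157952 silver

912.73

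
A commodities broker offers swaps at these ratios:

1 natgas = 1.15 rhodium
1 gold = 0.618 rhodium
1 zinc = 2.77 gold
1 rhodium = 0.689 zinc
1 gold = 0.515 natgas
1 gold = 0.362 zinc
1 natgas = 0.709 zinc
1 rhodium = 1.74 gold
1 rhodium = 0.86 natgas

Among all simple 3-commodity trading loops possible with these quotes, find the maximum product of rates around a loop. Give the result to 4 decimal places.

zinc→gold→rhodium→zinc: 2.77 × 0.618 × 0.689 = 1.17947
rhodium→gold→natgas→rhodium: 1.74 × 0.515 × 1.15 = 1.03052
zinc→gold→natgas→zinc: 2.77 × 0.515 × 0.709 = 1.01142
Maximum is zinc→gold→rhodium→zinc at 1.1795; arbitrage exists.

1.1795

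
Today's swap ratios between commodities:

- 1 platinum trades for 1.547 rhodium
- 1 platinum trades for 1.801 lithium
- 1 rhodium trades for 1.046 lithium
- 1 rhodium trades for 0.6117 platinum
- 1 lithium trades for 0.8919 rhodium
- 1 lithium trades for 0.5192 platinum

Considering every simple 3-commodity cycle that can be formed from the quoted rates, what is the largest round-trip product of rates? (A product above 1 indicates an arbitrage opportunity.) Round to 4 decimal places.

0.9826

lithium→rhodium→platinum→lithium: 0.8919 × 0.6117 × 1.801 = 0.98258
lithium→platinum→rhodium→lithium: 0.5192 × 1.547 × 1.046 = 0.84015
Maximum is lithium→rhodium→platinum→lithium at 0.9826; no arbitrage — every cycle loses value.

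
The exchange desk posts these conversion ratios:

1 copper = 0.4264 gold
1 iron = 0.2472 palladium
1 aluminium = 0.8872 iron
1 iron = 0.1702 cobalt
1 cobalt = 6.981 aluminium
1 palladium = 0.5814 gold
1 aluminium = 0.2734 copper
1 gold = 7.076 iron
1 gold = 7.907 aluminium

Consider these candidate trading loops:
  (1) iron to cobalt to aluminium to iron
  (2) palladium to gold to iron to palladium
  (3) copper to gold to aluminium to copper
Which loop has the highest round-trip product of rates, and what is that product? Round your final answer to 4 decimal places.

(1) 0.1702 × 6.981 × 0.8872 = 1.05414
(2) 0.5814 × 7.076 × 0.2472 = 1.01698
(3) 0.4264 × 7.907 × 0.2734 = 0.92178
Highest is cycle (1) at 1.0541 (>1, arbitrage).

1.0541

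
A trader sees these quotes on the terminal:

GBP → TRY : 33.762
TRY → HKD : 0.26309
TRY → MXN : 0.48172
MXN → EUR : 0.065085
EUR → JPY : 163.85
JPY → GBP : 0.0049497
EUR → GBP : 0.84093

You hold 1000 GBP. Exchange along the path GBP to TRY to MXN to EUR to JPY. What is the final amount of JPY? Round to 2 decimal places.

173440.37

1000 GBP × 33.762 = 33762 TRY
33762 TRY × 0.48172 = 16263.83064 MXN
16263.83064 MXN × 0.065085 = 1058.5314172044 EUR
1058.5314172044 EUR × 163.85 = 173440.37270894094 JPY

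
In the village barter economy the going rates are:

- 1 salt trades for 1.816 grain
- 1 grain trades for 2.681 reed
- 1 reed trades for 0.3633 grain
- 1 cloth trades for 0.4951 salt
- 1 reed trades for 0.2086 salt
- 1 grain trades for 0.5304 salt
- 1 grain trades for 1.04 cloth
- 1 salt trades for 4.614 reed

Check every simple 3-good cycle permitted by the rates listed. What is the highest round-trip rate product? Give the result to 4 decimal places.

1.0156

reed→salt→grain→reed: 0.2086 × 1.816 × 2.681 = 1.01561
cloth→salt→grain→cloth: 0.4951 × 1.816 × 1.04 = 0.93507
reed→grain→salt→reed: 0.3633 × 0.5304 × 4.614 = 0.88909
Maximum is reed→salt→grain→reed at 1.0156; arbitrage exists.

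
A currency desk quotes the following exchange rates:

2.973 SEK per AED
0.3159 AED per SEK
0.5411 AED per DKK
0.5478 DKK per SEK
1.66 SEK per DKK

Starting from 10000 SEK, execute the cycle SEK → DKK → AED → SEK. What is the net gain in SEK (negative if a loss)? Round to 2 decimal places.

10000 SEK × 0.5478 = 5478 DKK
5478 DKK × 0.5411 = 2964.1458 AED
2964.1458 AED × 2.973 = 8812.4054634 SEK
Net change: 8812.4054634 − 10000 = -1187.5945366 SEK

-1187.59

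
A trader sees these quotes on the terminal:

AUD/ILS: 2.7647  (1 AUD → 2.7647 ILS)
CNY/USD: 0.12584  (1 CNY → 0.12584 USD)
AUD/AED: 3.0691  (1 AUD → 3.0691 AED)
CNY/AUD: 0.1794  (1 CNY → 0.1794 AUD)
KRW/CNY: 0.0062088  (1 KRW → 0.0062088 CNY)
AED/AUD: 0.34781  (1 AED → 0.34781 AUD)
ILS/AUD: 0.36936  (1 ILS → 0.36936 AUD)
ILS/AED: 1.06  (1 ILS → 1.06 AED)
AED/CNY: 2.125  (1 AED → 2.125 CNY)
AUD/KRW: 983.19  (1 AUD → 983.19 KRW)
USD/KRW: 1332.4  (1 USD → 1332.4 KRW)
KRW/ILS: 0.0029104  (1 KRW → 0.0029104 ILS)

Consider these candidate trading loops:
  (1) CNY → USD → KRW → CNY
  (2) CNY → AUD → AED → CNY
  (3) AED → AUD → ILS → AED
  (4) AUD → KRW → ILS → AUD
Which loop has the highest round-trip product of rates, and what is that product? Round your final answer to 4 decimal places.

1.1700

(1) 0.12584 × 1332.4 × 0.0062088 = 1.04102
(2) 0.1794 × 3.0691 × 2.125 = 1.17002
(3) 0.34781 × 2.7647 × 1.06 = 1.01929
(4) 983.19 × 0.0029104 × 0.36936 = 1.05691
Highest is cycle (2) at 1.1700 (>1, arbitrage).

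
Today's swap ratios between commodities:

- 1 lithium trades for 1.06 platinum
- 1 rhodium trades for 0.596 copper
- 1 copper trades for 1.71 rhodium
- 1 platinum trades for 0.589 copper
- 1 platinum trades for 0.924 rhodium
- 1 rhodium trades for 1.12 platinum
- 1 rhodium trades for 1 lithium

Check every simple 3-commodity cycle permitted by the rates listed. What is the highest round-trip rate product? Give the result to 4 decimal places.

1.1281

rhodium→platinum→copper→rhodium: 1.12 × 0.589 × 1.71 = 1.12805
rhodium→lithium→platinum→rhodium: 1 × 1.06 × 0.924 = 0.97944
Maximum is rhodium→platinum→copper→rhodium at 1.1281; arbitrage exists.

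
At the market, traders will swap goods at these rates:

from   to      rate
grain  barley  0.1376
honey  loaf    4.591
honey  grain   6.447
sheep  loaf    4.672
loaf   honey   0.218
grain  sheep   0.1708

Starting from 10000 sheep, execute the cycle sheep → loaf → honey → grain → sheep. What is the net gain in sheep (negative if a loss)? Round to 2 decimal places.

10000 sheep × 4.672 = 46720 loaf
46720 loaf × 0.218 = 10184.96 honey
10184.96 honey × 6.447 = 65662.43712 grain
65662.43712 grain × 0.1708 = 11215.144260096 sheep
Net change: 11215.144260096 − 10000 = 1215.144260096 sheep

1215.14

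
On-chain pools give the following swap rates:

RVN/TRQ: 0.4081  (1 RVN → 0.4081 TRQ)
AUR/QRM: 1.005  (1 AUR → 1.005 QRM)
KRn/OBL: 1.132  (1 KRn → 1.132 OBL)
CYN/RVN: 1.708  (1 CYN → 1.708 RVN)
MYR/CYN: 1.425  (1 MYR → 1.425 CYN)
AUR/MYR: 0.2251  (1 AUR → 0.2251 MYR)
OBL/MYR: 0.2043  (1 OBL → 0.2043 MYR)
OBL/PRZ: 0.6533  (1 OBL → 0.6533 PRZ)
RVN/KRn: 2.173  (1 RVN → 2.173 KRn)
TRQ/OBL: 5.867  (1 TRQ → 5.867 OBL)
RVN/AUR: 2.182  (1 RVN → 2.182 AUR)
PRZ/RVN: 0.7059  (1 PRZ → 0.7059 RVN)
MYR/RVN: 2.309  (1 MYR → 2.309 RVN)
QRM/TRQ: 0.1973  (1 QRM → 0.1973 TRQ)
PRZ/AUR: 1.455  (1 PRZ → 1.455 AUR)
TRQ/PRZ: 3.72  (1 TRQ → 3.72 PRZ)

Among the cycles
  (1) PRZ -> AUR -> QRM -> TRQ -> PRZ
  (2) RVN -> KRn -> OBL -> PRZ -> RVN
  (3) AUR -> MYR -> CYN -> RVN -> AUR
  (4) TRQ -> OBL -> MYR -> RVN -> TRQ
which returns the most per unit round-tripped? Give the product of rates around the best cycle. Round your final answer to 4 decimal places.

1.1955

(1) 1.455 × 1.005 × 0.1973 × 3.72 = 1.07325
(2) 2.173 × 1.132 × 0.6533 × 0.7059 = 1.13439
(3) 0.2251 × 1.425 × 1.708 × 2.182 = 1.19545
(4) 5.867 × 0.2043 × 2.309 × 0.4081 = 1.12947
Highest is cycle (3) at 1.1955 (>1, arbitrage).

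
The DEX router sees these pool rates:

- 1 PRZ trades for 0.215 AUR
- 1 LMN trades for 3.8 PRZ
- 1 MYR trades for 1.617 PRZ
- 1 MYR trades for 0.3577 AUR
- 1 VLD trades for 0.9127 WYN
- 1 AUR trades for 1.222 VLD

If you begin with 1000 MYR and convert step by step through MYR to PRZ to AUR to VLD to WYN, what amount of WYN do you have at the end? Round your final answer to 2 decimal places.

387.75

1000 MYR × 1.617 = 1617 PRZ
1617 PRZ × 0.215 = 347.655 AUR
347.655 AUR × 1.222 = 424.83441 VLD
424.83441 VLD × 0.9127 = 387.746366007 WYN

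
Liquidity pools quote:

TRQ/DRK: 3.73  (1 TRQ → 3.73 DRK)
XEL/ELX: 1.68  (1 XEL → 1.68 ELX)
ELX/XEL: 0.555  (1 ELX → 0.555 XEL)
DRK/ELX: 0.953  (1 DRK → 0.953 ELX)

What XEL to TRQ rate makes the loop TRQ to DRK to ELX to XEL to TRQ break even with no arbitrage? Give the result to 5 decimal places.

Known legs of the cycle: 3.73 × 0.953 × 0.555 = 1.97285295
For no arbitrage the full-cycle product must be 1, so the missing rate is 1 / 1.97285295 ≈ 0.5068802.

0.50688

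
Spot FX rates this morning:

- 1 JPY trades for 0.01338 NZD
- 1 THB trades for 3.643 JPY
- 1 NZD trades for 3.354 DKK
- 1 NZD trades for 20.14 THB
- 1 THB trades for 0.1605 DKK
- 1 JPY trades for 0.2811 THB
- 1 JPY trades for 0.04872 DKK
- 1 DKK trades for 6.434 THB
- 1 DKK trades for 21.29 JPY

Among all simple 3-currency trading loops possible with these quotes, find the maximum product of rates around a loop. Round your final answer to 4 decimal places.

DKK→THB→JPY→DKK: 6.434 × 3.643 × 0.04872 = 1.14195
THB→JPY→NZD→THB: 3.643 × 0.01338 × 20.14 = 0.98169
DKK→JPY→THB→DKK: 21.29 × 0.2811 × 0.1605 = 0.96053
DKK→JPY→NZD→DKK: 21.29 × 0.01338 × 3.354 = 0.95542
Maximum is DKK→THB→JPY→DKK at 1.1420; arbitrage exists.

1.1420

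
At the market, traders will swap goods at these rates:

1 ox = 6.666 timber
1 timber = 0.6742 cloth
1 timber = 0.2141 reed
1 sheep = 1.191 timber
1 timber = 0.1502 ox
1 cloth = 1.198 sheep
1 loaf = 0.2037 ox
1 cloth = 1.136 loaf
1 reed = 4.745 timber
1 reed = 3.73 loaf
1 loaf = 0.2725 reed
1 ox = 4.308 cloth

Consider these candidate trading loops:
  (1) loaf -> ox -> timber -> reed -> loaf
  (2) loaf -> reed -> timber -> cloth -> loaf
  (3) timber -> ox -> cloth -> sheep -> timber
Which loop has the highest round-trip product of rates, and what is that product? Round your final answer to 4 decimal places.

1.0844

(1) 0.2037 × 6.666 × 0.2141 × 3.73 = 1.08438
(2) 0.2725 × 4.745 × 0.6742 × 1.136 = 0.99031
(3) 0.1502 × 4.308 × 1.198 × 1.191 = 0.92324
Highest is cycle (1) at 1.0844 (>1, arbitrage).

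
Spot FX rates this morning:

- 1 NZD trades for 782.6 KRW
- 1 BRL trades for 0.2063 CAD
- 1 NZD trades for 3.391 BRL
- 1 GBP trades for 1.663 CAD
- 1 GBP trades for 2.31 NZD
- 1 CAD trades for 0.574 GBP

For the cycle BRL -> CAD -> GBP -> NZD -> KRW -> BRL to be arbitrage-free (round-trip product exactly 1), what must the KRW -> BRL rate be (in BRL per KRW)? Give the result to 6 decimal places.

Known legs of the cycle: 0.2063 × 0.574 × 2.31 × 782.6 = 214.0735168572
For no arbitrage the full-cycle product must be 1, so the missing rate is 1 / 214.0735168572 ≈ 0.00467129.

0.004671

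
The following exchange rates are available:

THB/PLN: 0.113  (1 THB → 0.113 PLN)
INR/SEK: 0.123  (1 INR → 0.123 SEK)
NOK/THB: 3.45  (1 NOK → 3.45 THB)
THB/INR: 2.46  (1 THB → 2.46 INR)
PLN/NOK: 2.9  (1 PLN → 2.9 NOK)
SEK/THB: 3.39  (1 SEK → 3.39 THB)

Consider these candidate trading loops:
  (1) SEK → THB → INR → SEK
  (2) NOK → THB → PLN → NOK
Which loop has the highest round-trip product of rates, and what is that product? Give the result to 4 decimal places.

1.1306

(1) 3.39 × 2.46 × 0.123 = 1.02575
(2) 3.45 × 0.113 × 2.9 = 1.13057
Highest is cycle (2) at 1.1306 (>1, arbitrage).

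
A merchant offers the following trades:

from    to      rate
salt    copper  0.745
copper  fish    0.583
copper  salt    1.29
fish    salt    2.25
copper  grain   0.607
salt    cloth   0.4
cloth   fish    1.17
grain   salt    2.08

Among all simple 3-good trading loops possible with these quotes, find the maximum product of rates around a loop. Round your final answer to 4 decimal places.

1.0530

fish→salt→cloth→fish: 2.25 × 0.4 × 1.17 = 1.05300
copper→fish→salt→copper: 0.583 × 2.25 × 0.745 = 0.97725
copper→grain→salt→copper: 0.607 × 2.08 × 0.745 = 0.94061
Maximum is fish→salt→cloth→fish at 1.0530; arbitrage exists.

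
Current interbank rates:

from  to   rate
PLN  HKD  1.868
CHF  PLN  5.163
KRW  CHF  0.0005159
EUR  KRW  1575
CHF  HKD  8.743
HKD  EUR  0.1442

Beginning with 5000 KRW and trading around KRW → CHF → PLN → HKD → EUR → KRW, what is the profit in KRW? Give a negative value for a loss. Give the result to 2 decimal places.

5000 KRW × 0.0005159 = 2.5795 CHF
2.5795 CHF × 5.163 = 13.3179585 PLN
13.3179585 PLN × 1.868 = 24.877946478 HKD
24.877946478 HKD × 0.1442 = 3.5873998821276 EUR
3.5873998821276 EUR × 1575 = 5650.15481435097 KRW
Net change: 5650.15481435097 − 5000 = 650.15481435097 KRW

650.15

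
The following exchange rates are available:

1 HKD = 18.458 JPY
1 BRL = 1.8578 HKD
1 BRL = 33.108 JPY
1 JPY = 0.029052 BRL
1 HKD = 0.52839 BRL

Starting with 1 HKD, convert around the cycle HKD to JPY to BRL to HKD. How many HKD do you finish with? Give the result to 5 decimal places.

1 HKD × 18.458 = 18.458 JPY
18.458 JPY × 0.029052 = 0.536241816 BRL
0.536241816 BRL × 1.8578 = 0.9962300457648 HKD

0.99623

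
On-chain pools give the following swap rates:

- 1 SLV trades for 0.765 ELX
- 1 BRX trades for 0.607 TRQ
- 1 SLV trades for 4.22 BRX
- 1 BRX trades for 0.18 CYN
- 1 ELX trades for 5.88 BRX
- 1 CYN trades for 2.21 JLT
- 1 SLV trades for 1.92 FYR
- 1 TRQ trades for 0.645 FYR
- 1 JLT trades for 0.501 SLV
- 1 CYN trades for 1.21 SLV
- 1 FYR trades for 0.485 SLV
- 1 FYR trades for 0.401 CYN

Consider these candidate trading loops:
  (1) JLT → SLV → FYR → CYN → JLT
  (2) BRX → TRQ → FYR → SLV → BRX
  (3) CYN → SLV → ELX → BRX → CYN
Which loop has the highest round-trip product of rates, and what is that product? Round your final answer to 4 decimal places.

(1) 0.501 × 1.92 × 0.401 × 2.21 = 0.85246
(2) 0.607 × 0.645 × 0.485 × 4.22 = 0.80131
(3) 1.21 × 0.765 × 5.88 × 0.18 = 0.97971
Highest is cycle (3) at 0.9797 (≤1, no arbitrage).

0.9797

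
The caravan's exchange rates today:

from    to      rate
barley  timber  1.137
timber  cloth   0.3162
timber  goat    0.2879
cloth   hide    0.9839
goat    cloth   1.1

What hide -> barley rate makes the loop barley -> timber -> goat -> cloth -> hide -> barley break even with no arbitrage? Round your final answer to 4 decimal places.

Known legs of the cycle: 1.137 × 0.2879 × 1.1 × 0.9839 = 0.354279297867
For no arbitrage the full-cycle product must be 1, so the missing rate is 1 / 0.354279297867 ≈ 2.822632.

2.8226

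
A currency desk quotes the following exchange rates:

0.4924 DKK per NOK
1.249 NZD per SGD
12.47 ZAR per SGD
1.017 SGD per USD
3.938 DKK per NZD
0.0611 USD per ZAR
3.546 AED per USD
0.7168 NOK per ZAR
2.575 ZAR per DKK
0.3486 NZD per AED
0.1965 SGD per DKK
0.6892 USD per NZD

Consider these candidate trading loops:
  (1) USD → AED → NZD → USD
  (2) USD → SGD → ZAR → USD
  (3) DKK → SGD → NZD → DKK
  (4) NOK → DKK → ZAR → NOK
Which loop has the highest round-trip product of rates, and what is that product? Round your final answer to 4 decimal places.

0.9665

(1) 3.546 × 0.3486 × 0.6892 = 0.85194
(2) 1.017 × 12.47 × 0.0611 = 0.77487
(3) 0.1965 × 1.249 × 3.938 = 0.96650
(4) 0.4924 × 2.575 × 0.7168 = 0.90885
Highest is cycle (3) at 0.9665 (≤1, no arbitrage).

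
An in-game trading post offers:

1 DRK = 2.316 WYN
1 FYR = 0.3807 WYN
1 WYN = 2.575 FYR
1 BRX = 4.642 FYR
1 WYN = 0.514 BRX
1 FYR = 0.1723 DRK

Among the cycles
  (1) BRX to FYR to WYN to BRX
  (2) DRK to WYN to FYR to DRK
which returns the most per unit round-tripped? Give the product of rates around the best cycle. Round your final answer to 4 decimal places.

(1) 4.642 × 0.3807 × 0.514 = 0.90835
(2) 2.316 × 2.575 × 0.1723 = 1.02755
Highest is cycle (2) at 1.0275 (>1, arbitrage).

1.0275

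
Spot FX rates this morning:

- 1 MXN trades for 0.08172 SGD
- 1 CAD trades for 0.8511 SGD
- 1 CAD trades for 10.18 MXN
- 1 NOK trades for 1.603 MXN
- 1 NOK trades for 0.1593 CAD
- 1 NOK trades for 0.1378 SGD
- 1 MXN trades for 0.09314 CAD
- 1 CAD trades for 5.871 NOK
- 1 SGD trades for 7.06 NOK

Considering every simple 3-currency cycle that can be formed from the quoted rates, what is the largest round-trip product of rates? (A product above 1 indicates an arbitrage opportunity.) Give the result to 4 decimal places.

0.9572

SGD→NOK→CAD→SGD: 7.06 × 0.1593 × 0.8511 = 0.95720
SGD→NOK→MXN→SGD: 7.06 × 1.603 × 0.08172 = 0.92484
NOK→MXN→CAD→NOK: 1.603 × 0.09314 × 5.871 = 0.87656
Maximum is SGD→NOK→CAD→SGD at 0.9572; no arbitrage — every cycle loses value.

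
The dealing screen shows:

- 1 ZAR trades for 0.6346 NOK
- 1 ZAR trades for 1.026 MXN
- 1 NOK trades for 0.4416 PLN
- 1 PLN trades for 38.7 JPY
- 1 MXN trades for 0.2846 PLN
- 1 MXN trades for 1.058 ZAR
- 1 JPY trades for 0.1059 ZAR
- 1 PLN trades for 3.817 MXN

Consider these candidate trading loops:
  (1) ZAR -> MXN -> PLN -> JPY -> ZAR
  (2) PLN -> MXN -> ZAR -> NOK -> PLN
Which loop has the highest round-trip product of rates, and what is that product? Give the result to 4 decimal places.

1.1967

(1) 1.026 × 0.2846 × 38.7 × 0.1059 = 1.19671
(2) 3.817 × 1.058 × 0.6346 × 0.4416 = 1.13171
Highest is cycle (1) at 1.1967 (>1, arbitrage).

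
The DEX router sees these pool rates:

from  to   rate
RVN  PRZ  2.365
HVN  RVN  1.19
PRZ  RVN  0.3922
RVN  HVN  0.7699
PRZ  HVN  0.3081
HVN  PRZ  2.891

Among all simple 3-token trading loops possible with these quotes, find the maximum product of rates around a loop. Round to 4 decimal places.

HVN→PRZ→RVN→HVN: 2.891 × 0.3922 × 0.7699 = 0.87295
HVN→RVN→PRZ→HVN: 1.19 × 2.365 × 0.3081 = 0.86710
Maximum is HVN→PRZ→RVN→HVN at 0.8730; no arbitrage — every cycle loses value.

0.8730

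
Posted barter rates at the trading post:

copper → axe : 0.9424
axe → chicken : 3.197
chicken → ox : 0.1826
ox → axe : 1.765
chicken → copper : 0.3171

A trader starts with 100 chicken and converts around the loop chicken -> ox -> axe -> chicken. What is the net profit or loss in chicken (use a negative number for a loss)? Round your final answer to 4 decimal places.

3.0358

100 chicken × 0.1826 = 18.26 ox
18.26 ox × 1.765 = 32.2289 axe
32.2289 axe × 3.197 = 103.0357933 chicken
Net change: 103.0357933 − 100 = 3.0357933 chicken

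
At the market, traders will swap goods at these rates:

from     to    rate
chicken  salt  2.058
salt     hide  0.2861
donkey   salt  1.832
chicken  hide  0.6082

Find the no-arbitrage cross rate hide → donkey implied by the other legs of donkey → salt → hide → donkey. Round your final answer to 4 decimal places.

1.9079

Known legs of the cycle: 1.832 × 0.2861 = 0.5241352
For no arbitrage the full-cycle product must be 1, so the missing rate is 1 / 0.5241352 ≈ 1.907905.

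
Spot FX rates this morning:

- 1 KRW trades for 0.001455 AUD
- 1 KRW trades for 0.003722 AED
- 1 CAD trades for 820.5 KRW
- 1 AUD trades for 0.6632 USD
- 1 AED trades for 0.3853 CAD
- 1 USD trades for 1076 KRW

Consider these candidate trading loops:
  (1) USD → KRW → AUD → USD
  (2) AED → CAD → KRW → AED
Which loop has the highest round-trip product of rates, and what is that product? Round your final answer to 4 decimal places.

1.1767

(1) 1076 × 0.001455 × 0.6632 = 1.03829
(2) 0.3853 × 820.5 × 0.003722 = 1.17667
Highest is cycle (2) at 1.1767 (>1, arbitrage).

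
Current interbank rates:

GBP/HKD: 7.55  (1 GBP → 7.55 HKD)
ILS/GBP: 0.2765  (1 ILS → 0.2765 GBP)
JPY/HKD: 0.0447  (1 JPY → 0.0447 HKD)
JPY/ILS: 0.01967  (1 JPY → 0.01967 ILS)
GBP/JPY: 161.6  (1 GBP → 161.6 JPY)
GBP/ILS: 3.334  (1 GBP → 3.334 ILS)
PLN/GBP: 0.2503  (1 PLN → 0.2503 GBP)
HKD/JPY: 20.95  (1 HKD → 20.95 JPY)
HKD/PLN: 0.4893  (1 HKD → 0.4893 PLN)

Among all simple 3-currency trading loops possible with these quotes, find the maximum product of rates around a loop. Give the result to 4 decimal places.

0.9247

PLN→GBP→HKD→PLN: 0.2503 × 7.55 × 0.4893 = 0.92466
JPY→ILS→GBP→JPY: 0.01967 × 0.2765 × 161.6 = 0.87890
Maximum is PLN→GBP→HKD→PLN at 0.9247; no arbitrage — every cycle loses value.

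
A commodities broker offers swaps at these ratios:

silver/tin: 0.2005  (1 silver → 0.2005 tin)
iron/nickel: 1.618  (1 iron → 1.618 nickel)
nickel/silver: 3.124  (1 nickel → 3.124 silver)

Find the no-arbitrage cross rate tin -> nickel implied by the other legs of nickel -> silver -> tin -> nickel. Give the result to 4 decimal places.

1.5965

Known legs of the cycle: 3.124 × 0.2005 = 0.626362
For no arbitrage the full-cycle product must be 1, so the missing rate is 1 / 0.626362 ≈ 1.596521.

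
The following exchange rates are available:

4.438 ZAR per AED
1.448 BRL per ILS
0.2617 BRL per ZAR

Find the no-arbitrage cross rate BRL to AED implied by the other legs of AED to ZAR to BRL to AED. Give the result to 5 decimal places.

Known legs of the cycle: 4.438 × 0.2617 = 1.1614246
For no arbitrage the full-cycle product must be 1, so the missing rate is 1 / 1.1614246 ≈ 0.8610116.

0.86101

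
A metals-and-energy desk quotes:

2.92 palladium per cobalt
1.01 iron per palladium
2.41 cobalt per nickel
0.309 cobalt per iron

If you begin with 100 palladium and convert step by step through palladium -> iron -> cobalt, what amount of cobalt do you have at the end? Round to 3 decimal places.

31.209

100 palladium × 1.01 = 101 iron
101 iron × 0.309 = 31.209 cobalt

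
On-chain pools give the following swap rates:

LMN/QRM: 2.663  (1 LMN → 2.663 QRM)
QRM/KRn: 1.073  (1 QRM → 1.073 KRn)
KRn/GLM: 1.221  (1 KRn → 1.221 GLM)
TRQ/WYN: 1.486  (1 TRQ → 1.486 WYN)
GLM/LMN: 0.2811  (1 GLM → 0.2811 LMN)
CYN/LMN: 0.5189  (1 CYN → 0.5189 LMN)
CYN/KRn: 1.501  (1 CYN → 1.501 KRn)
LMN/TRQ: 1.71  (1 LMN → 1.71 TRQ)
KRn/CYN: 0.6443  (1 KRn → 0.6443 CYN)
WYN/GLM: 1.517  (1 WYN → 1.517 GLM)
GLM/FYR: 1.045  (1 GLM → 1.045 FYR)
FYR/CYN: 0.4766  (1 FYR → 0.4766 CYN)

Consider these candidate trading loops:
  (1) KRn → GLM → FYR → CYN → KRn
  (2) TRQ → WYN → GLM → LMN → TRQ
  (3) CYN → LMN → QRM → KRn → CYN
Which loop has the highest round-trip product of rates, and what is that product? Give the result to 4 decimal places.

(1) 1.221 × 1.045 × 0.4766 × 1.501 = 0.91278
(2) 1.486 × 1.517 × 0.2811 × 1.71 = 1.08358
(3) 0.5189 × 2.663 × 1.073 × 0.6443 = 0.95531
Highest is cycle (2) at 1.0836 (>1, arbitrage).

1.0836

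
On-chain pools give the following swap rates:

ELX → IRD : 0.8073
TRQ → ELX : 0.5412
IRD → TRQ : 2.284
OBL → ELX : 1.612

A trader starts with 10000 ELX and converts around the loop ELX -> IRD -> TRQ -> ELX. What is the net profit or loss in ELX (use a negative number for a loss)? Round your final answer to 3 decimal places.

-20.958

10000 ELX × 0.8073 = 8073 IRD
8073 IRD × 2.284 = 18438.732 TRQ
18438.732 TRQ × 0.5412 = 9979.0417584 ELX
Net change: 9979.0417584 − 10000 = -20.9582416 ELX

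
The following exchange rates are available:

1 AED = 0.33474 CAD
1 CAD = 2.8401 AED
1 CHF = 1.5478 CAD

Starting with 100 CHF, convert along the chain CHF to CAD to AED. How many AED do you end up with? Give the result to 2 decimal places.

100 CHF × 1.5478 = 154.78 CAD
154.78 CAD × 2.8401 = 439.590678 AED

439.59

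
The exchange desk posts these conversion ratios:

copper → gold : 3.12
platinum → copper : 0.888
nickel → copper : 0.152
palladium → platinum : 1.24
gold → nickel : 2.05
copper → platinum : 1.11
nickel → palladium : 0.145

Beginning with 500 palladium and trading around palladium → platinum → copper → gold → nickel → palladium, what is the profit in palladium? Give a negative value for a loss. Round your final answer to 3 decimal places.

500 palladium × 1.24 = 620 platinum
620 platinum × 0.888 = 550.56 copper
550.56 copper × 3.12 = 1717.7472 gold
1717.7472 gold × 2.05 = 3521.38176 nickel
3521.38176 nickel × 0.145 = 510.6003552 palladium
Net change: 510.6003552 − 500 = 10.6003552 palladium

10.600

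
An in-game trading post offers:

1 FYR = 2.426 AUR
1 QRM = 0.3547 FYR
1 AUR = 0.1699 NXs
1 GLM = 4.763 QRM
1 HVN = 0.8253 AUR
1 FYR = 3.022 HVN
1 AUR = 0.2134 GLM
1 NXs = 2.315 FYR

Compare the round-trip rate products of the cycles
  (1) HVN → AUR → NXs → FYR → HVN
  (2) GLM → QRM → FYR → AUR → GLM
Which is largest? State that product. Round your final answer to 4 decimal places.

(1) 0.8253 × 0.1699 × 2.315 × 3.022 = 0.98096
(2) 4.763 × 0.3547 × 2.426 × 0.2134 = 0.87464
Highest is cycle (1) at 0.9810 (≤1, no arbitrage).

0.9810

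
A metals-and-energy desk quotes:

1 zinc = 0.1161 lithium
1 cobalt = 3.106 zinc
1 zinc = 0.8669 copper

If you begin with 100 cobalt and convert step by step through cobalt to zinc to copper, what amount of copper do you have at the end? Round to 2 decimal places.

269.26

100 cobalt × 3.106 = 310.6 zinc
310.6 zinc × 0.8669 = 269.25914 copper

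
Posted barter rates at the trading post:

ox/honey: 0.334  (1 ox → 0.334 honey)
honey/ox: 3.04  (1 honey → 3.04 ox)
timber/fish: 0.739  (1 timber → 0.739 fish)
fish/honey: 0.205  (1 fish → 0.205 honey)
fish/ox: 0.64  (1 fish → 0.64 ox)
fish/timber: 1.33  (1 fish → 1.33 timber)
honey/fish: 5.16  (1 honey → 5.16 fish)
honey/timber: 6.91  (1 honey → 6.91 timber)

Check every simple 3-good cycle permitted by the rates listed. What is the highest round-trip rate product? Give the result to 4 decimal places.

1.1030

fish→ox→honey→fish: 0.64 × 0.334 × 5.16 = 1.10300
fish→honey→timber→fish: 0.205 × 6.91 × 0.739 = 1.04683
Maximum is fish→ox→honey→fish at 1.1030; arbitrage exists.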